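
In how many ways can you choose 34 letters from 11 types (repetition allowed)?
C(34+11-1, 11-1) = C(44, 10) = 2481256778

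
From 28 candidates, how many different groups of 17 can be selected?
C(28,17) = 28!/(17!×11!) = 21474180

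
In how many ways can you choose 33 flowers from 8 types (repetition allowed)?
C(33+8-1, 8-1) = C(40, 7) = 18643560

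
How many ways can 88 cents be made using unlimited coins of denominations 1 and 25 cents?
Coefficient of x^88 in 1/(1-x^1) · 1/(1-x^25). Use j coins of 25 for j = 0..⌊88/25⌋ = 3, the rest in 1s: 3 + 1 = 4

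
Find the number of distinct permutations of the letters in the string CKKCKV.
6! / (1! × 3! × 2!) = 60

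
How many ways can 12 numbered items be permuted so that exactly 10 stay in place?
Choose the 10 fixed points C(12,10) = 66, derange the rest: !2 = Σ_{j=0}^{2} (-1)^j·2!/j! = 2 - 2 + 1 = 1. Product = 66 × 1 = 66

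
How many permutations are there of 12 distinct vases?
12! = 479001600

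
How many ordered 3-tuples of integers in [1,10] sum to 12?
Coefficient of x^12 in (x + x² + ... + x^10)^3. By inclusion-exclusion on dice exceeding 10: Σ_j (-1)^j C(3,j)·C(12-1-10j, 2) = C(3,0)·C(11,2) = 1·55 = 55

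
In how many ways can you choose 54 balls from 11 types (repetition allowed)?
C(54+11-1, 11-1) = C(64, 10) = 151473214816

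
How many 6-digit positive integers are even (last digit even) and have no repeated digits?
Last∈{0,2,4,6,8}. Last=0: 15120. Last nonzero: 4×8×P(8,4) = 53760. Total = 68880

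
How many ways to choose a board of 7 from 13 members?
C(13,7) = 13!/(7!×6!) = 1716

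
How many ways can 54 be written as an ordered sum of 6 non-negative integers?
C(54+6-1, 6-1) = C(59, 5) = 5006386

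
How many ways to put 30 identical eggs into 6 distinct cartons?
C(30+6-1, 6-1) = C(35, 5) = 324632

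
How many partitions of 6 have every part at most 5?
Let r_j(i) = number of partitions of i into parts ≤ j, for i = 0..6. r_1(i) = 1 for all i; r_j(i) = r_{j-1}(i) + r_j(i-j). Rows j = 2..5: ≤2: 1 1 2 2 3 3 4; ≤3: 1 1 2 3 4 5 7; ≤4: 1 1 2 3 5 6 9; ≤5: 1 1 2 3 5 7 10. r_5(6) = 10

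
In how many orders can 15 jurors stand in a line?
15! = 1307674368000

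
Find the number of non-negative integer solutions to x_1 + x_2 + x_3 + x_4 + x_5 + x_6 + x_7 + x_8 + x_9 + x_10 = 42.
C(42+10-1, 10-1) = C(51, 9) = 3042312350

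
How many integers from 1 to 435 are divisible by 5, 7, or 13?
⌊435/5⌋+⌊435/7⌋+⌊435/13⌋ - ⌊435/35⌋-⌊435/65⌋-⌊435/91⌋ + ⌊435/455⌋ = 87+62+33 - 12-6-4 + 0 = 160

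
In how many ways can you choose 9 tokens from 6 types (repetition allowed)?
C(9+6-1, 6-1) = C(14, 5) = 2002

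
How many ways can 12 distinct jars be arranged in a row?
12! = 479001600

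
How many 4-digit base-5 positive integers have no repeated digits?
First digit: 4 choices (nonzero). Then descending: 4 × 4 × 3 × 2 = 96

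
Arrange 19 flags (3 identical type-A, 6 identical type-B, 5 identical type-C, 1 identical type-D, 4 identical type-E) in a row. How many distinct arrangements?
19! / (3! × 6! × 5! × 1! × 4!) = 9777287520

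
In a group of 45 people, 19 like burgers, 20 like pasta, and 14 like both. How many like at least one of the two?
|A∪B| = |A| + |B| - |A∩B| = 19 + 20 - 14 = 25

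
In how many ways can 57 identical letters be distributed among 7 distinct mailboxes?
C(57+7-1, 7-1) = C(63, 6) = 67945521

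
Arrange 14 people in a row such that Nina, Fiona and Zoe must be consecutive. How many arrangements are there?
Treat the 3 as one block: (14-3+1)! × 3! = 479001600 × 6 = 2874009600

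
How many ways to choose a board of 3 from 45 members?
C(45,3) = 45!/(3!×42!) = 14190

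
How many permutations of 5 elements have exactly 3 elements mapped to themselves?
Choose the 3 fixed points C(5,3) = 10, derange the rest: !2 = Σ_{j=0}^{2} (-1)^j·2!/j! = 2 - 2 + 1 = 1. Product = 10 × 1 = 10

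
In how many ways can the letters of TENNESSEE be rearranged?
9! / (1! × 4! × 2! × 2!) = 3780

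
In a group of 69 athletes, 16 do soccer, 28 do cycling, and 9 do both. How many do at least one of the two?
|A∪B| = |A| + |B| - |A∩B| = 16 + 28 - 9 = 35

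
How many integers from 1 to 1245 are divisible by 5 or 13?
⌊1245/5⌋ + ⌊1245/13⌋ - ⌊1245/65⌋ = 249 + 95 - 19 = 325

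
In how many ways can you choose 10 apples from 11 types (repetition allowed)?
C(10+11-1, 11-1) = C(20, 10) = 184756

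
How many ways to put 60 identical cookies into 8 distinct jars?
C(60+8-1, 8-1) = C(67, 7) = 869648208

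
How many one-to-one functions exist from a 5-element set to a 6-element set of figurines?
P(6,5) = 6!/(6-5)! = 720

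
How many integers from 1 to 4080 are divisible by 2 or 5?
⌊4080/2⌋ + ⌊4080/5⌋ - ⌊4080/10⌋ = 2040 + 816 - 408 = 2448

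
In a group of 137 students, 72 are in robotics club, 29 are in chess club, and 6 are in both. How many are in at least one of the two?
|A∪B| = |A| + |B| - |A∩B| = 72 + 29 - 6 = 95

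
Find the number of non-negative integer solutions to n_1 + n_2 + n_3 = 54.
C(54+3-1, 3-1) = C(56, 2) = 1540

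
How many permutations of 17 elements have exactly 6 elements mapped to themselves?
Choose the 6 fixed points C(17,6) = 12376, derange the rest: !11 = Σ_{j=0}^{11} (-1)^j·11!/j! = 39916800 - 39916800 + 19958400 - 6652800 + 1663200 - 332640 + 55440 - 7920 + 990 - 110 + 11 - 1 = 14684570. Product = 12376 × 14684570 = 181736238320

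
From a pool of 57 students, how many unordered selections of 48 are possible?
C(57,48) = 57!/(48!×9!) = 8996462475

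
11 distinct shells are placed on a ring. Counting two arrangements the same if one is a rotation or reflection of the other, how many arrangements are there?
(11-1)!/2 = 3628800/2 = 1814400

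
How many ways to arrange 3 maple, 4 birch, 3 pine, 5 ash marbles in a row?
15! / (3! × 4! × 3! × 5!) = 12612600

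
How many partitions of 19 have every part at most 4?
Let r_j(i) = number of partitions of i into parts ≤ j, for i = 0..19. r_1(i) = 1 for all i; r_j(i) = r_{j-1}(i) + r_j(i-j). Rows j = 2..4: ≤2: 1 1 2 2 3 3 4 4 5 5 6 6 7 7 8 8 9 9 10 10; ≤3: 1 1 2 3 4 5 7 8 10 12 14 16 19 21 24 27 30 33 37 40; ≤4: 1 1 2 3 5 6 9 11 15 18 23 27 34 39 47 54 64 72 84 94. r_4(19) = 94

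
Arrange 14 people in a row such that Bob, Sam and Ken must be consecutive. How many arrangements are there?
Treat the 3 as one block: (14-3+1)! × 3! = 479001600 × 6 = 2874009600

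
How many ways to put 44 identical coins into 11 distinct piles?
C(44+11-1, 11-1) = C(54, 10) = 23930713170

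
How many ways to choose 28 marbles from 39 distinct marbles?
C(39,28) = 39!/(28!×11!) = 1676056044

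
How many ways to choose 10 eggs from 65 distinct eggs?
C(65,10) = 65!/(10!×55!) = 179013799328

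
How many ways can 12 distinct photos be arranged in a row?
12! = 479001600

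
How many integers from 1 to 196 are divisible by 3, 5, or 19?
⌊196/3⌋+⌊196/5⌋+⌊196/19⌋ - ⌊196/15⌋-⌊196/57⌋-⌊196/95⌋ + ⌊196/285⌋ = 65+39+10 - 13-3-2 + 0 = 96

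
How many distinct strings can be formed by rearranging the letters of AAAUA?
5! / (1! × 4!) = 5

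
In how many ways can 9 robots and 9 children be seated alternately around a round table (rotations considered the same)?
Fix one of the robots: (9-1)! ways for the remaining robots, × 9! ways for the children = 40320 × 362880 = 14631321600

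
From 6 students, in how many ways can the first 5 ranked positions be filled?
P(6,5) = 6!/(6-5)! = 720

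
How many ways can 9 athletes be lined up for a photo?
9! = 362880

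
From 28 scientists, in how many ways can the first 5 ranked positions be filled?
P(28,5) = 28!/(28-5)! = 11793600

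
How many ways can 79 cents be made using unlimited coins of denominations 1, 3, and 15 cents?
Coefficient of x^79 in 1/(1-x^1) · 1/(1-x^3) · 1/(1-x^15). Case on j = number of 15-cent coins (j = 0..5); remainder r = 79 - 15j is made from {1,3} in ⌊r/3⌋+1 ways. r = 79, 64, 49, 34, 19, 4 → 27 + 22 + 17 + 12 + 7 + 2 = 87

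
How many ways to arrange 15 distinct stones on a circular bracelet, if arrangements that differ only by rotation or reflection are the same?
(15-1)!/2 = 87178291200/2 = 43589145600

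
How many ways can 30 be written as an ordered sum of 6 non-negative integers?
C(30+6-1, 6-1) = C(35, 5) = 324632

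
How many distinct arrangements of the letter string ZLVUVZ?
6! / (2! × 1! × 2! × 1!) = 180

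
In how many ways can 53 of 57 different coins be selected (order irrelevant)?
C(57,53) = 57!/(53!×4!) = 395010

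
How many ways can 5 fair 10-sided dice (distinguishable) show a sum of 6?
Coefficient of x^6 in (x + x² + ... + x^10)^5. By inclusion-exclusion on dice exceeding 10: Σ_j (-1)^j C(5,j)·C(6-1-10j, 4) = C(5,0)·C(5,4) = 1·5 = 5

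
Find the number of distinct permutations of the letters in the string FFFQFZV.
7! / (1! × 4! × 1! × 1!) = 210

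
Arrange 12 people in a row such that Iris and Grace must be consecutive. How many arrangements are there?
Treat the 2 as one block: (12-2+1)! × 2! = 39916800 × 2 = 79833600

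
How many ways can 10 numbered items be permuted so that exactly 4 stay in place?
Choose the 4 fixed points C(10,4) = 210, derange the rest: !6 = Σ_{j=0}^{6} (-1)^j·6!/j! = 720 - 720 + 360 - 120 + 30 - 6 + 1 = 265. Product = 210 × 265 = 55650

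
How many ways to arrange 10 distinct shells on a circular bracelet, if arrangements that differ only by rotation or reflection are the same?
(10-1)!/2 = 362880/2 = 181440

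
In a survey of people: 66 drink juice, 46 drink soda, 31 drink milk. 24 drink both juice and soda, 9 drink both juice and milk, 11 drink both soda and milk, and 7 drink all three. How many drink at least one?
|A∪B∪C| = 66+46+31-24-9-11+7 = 106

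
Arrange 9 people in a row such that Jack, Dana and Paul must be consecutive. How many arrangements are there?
Treat the 3 as one block: (9-3+1)! × 3! = 5040 × 6 = 30240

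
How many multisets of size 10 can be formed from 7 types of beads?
C(10+7-1, 7-1) = C(16, 6) = 8008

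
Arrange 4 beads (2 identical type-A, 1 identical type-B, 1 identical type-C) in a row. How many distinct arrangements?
4! / (2! × 1! × 1!) = 12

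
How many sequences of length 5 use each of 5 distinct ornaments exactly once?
5! = 120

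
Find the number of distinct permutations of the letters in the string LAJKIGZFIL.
10! / (2! × 2! × 1! × 1! × 1! × 1! × 1! × 1!) = 907200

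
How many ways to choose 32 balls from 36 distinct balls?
C(36,32) = 36!/(32!×4!) = 58905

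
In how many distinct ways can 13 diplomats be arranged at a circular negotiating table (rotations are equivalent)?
Circular: fix one position, arrange the rest. (13-1)! = 479001600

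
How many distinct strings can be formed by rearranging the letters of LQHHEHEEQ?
9! / (2! × 3! × 3! × 1!) = 5040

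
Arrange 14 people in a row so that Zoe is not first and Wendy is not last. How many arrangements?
By inclusion-exclusion: 14! - 2×(14-1)! + (14-2)! = 87178291200 - 12454041600 + 479001600 = 75203251200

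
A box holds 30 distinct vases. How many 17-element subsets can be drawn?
C(30,17) = 30!/(17!×13!) = 119759850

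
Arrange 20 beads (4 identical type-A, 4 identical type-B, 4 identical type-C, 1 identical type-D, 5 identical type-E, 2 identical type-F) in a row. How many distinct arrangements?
20! / (4! × 4! × 4! × 1! × 5! × 2!) = 733296564000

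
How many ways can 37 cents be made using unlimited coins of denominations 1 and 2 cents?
Coefficient of x^37 in 1/(1-x^1) · 1/(1-x^2). Use j coins of 2 for j = 0..⌊37/2⌋ = 18, the rest in 1s: 18 + 1 = 19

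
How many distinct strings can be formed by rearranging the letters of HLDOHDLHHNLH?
12! / (2! × 3! × 1! × 1! × 5!) = 332640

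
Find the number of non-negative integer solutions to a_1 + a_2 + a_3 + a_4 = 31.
C(31+4-1, 4-1) = C(34, 3) = 5984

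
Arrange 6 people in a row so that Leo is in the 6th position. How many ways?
Fix one position: (6-1)! = 120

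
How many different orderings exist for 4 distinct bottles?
4! = 24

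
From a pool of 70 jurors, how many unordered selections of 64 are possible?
C(70,64) = 70!/(64!×6!) = 131115985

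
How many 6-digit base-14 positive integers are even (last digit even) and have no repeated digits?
Last∈{0,2,4,6,8,10,12}. Last=0: 154440. Last nonzero: 6×12×P(12,4) = 855360. Total = 1009800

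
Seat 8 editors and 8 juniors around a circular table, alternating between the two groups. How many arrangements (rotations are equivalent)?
Fix one of the editors: (8-1)! ways for the remaining editors, × 8! ways for the juniors = 5040 × 40320 = 203212800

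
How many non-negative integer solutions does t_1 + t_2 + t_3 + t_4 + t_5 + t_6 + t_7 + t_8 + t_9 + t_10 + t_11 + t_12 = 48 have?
C(48+12-1, 12-1) = C(59, 11) = 279871768995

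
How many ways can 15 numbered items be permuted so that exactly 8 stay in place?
Choose the 8 fixed points C(15,8) = 6435, derange the rest: !7 = Σ_{j=0}^{7} (-1)^j·7!/j! = 5040 - 5040 + 2520 - 840 + 210 - 42 + 7 - 1 = 1854. Product = 6435 × 1854 = 11930490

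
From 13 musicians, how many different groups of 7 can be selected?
C(13,7) = 13!/(7!×6!) = 1716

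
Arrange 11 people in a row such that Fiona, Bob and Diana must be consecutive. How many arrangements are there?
Treat the 3 as one block: (11-3+1)! × 3! = 362880 × 6 = 2177280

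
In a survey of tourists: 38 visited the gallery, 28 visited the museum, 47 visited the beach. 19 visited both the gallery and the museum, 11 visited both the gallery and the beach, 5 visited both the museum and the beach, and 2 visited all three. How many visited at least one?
|A∪B∪C| = 38+28+47-19-11-5+2 = 80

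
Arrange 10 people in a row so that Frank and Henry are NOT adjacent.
Total - adjacent = 10! - (10-1)!×2 = 3628800 - 725760 = 2903040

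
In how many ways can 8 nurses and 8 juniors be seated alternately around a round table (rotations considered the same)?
Fix one of the nurses: (8-1)! ways for the remaining nurses, × 8! ways for the juniors = 5040 × 40320 = 203212800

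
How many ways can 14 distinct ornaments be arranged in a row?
14! = 87178291200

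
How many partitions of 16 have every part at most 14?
Let r_j(i) = number of partitions of i into parts ≤ j, for i = 0..16. r_1(i) = 1 for all i; r_j(i) = r_{j-1}(i) + r_j(i-j). Rows j = 2..14: ≤2: 1 1 2 2 3 3 4 4 5 5 6 6 7 7 8 8 9; ≤3: 1 1 2 3 4 5 7 8 10 12 14 16 19 21 24 27 30; ≤4: 1 1 2 3 5 6 9 11 15 18 23 27 34 39 47 54 64; ≤5: 1 1 2 3 5 7 10 13 18 23 30 37 47 57 70 84 101; ≤6: 1 1 2 3 5 7 11 14 20 26 35 44 58 71 90 110 136; ≤7: 1 1 2 3 5 7 11 15 21 28 38 49 65 82 105 131 164; ≤8: 1 1 2 3 5 7 11 15 22 29 40 52 70 89 116 146 186; ≤9: 1 1 2 3 5 7 11 15 22 30 41 54 73 94 123 157 201; ≤10: 1 1 2 3 5 7 11 15 22 30 42 55 75 97 128 164 212; ≤11: 1 1 2 3 5 7 11 15 22 30 42 56 76 99 131 169 219; ≤12: 1 1 2 3 5 7 11 15 22 30 42 56 77 100 133 172 224; ≤13: 1 1 2 3 5 7 11 15 22 30 42 56 77 101 134 174 227; ≤14: 1 1 2 3 5 7 11 15 22 30 42 56 77 101 135 175 229. r_14(16) = 229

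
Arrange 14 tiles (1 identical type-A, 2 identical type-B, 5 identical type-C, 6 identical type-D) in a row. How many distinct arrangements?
14! / (1! × 2! × 5! × 6!) = 504504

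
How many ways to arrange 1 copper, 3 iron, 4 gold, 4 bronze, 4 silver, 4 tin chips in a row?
20! / (1! × 3! × 4! × 4! × 4! × 4!) = 1222160940000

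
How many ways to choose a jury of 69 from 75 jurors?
C(75,69) = 75!/(69!×6!) = 201359550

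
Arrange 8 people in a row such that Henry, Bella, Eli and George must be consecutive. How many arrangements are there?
Treat the 4 as one block: (8-4+1)! × 4! = 120 × 24 = 2880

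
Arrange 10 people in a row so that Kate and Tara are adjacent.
Treat as block: (10-1)! × 2! = 362880 × 2 = 725760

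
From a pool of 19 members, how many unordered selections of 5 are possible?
C(19,5) = 19!/(5!×14!) = 11628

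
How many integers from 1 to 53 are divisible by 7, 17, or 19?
⌊53/7⌋+⌊53/17⌋+⌊53/19⌋ - ⌊53/119⌋-⌊53/133⌋-⌊53/323⌋ + ⌊53/2261⌋ = 7+3+2 - 0-0-0 + 0 = 12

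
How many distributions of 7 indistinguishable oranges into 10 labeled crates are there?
C(7+10-1, 10-1) = C(16, 9) = 11440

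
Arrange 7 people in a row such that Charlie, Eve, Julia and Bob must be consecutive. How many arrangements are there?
Treat the 4 as one block: (7-4+1)! × 4! = 24 × 24 = 576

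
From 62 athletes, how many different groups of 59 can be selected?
C(62,59) = 62!/(59!×3!) = 37820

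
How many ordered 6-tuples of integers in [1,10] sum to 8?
Coefficient of x^8 in (x + x² + ... + x^10)^6. By inclusion-exclusion on dice exceeding 10: Σ_j (-1)^j C(6,j)·C(8-1-10j, 5) = C(6,0)·C(7,5) = 1·21 = 21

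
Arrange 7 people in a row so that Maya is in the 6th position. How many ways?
Fix one position: (7-1)! = 720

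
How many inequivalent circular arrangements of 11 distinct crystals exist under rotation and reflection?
(11-1)!/2 = 3628800/2 = 1814400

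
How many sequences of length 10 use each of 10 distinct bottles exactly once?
10! = 3628800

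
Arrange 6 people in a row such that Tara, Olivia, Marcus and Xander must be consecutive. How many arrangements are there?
Treat the 4 as one block: (6-4+1)! × 4! = 6 × 24 = 144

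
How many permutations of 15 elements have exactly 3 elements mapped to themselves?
Choose the 3 fixed points C(15,3) = 455, derange the rest: !12 = Σ_{j=0}^{12} (-1)^j·12!/j! = 479001600 - 479001600 + 239500800 - 79833600 + 19958400 - 3991680 + 665280 - 95040 + 11880 - 1320 + 132 - 12 + 1 = 176214841. Product = 455 × 176214841 = 80177752655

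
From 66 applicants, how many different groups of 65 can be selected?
C(66,65) = 66!/(65!×1!) = 66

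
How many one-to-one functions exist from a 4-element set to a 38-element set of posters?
P(38,4) = 38!/(38-4)! = 1771560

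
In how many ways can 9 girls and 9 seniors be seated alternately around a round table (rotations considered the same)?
Fix one of the girls: (9-1)! ways for the remaining girls, × 9! ways for the seniors = 40320 × 362880 = 14631321600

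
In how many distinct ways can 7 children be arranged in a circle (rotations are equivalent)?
Circular: fix one position, arrange the rest. (7-1)! = 720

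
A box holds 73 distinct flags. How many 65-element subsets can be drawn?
C(73,65) = 73!/(65!×8!) = 13442126049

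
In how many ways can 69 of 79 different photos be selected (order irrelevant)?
C(79,69) = 79!/(69!×10!) = 1440680596355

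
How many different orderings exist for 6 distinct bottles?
6! = 720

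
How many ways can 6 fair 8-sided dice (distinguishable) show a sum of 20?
Coefficient of x^20 in (x + x² + ... + x^8)^6. By inclusion-exclusion on dice exceeding 8: Σ_j (-1)^j C(6,j)·C(20-1-8j, 5) = C(6,0)·C(19,5) - C(6,1)·C(11,5) = 1·11628 - 6·462 = 8856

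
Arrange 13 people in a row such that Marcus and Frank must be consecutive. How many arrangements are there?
Treat the 2 as one block: (13-2+1)! × 2! = 479001600 × 2 = 958003200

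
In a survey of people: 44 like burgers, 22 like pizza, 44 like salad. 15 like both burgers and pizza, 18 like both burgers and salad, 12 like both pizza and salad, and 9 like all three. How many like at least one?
|A∪B∪C| = 44+22+44-15-18-12+9 = 74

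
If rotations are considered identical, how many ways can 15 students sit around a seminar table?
Circular: fix one position, arrange the rest. (15-1)! = 87178291200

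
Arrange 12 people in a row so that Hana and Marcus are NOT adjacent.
Total - adjacent = 12! - (12-1)!×2 = 479001600 - 79833600 = 399168000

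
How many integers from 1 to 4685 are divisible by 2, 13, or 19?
⌊4685/2⌋+⌊4685/13⌋+⌊4685/19⌋ - ⌊4685/26⌋-⌊4685/38⌋-⌊4685/247⌋ + ⌊4685/494⌋ = 2342+360+246 - 180-123-18 + 9 = 2636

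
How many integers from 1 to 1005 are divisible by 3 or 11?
⌊1005/3⌋ + ⌊1005/11⌋ - ⌊1005/33⌋ = 335 + 91 - 30 = 396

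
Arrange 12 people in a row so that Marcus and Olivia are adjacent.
Treat as block: (12-1)! × 2! = 39916800 × 2 = 79833600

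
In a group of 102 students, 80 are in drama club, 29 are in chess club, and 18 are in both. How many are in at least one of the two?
|A∪B| = |A| + |B| - |A∩B| = 80 + 29 - 18 = 91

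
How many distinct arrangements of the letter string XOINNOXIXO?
10! / (2! × 3! × 2! × 3!) = 25200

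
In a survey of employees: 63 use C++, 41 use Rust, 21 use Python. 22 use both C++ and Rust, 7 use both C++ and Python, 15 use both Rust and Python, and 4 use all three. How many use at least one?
|A∪B∪C| = 63+41+21-22-7-15+4 = 85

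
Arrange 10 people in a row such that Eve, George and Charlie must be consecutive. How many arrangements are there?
Treat the 3 as one block: (10-3+1)! × 3! = 40320 × 6 = 241920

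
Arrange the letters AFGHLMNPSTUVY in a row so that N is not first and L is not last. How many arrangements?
By inclusion-exclusion: 13! - 2×(13-1)! + (13-2)! = 6227020800 - 958003200 + 39916800 = 5308934400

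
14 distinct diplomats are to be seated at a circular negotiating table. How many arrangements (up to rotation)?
Circular: fix one position, arrange the rest. (14-1)! = 6227020800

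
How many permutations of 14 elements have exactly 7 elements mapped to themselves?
Choose the 7 fixed points C(14,7) = 3432, derange the rest: !7 = Σ_{j=0}^{7} (-1)^j·7!/j! = 5040 - 5040 + 2520 - 840 + 210 - 42 + 7 - 1 = 1854. Product = 3432 × 1854 = 6362928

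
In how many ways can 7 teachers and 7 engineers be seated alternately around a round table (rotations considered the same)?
Fix one of the teachers: (7-1)! ways for the remaining teachers, × 7! ways for the engineers = 720 × 5040 = 3628800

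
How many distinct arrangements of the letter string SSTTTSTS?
8! / (4! × 4!) = 70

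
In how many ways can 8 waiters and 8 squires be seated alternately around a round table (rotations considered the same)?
Fix one of the waiters: (8-1)! ways for the remaining waiters, × 8! ways for the squires = 5040 × 40320 = 203212800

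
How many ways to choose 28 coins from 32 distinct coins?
C(32,28) = 32!/(28!×4!) = 35960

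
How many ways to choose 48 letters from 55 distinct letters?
C(55,48) = 55!/(48!×7!) = 202927725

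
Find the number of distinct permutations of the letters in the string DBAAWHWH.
8! / (2! × 1! × 2! × 2! × 1!) = 5040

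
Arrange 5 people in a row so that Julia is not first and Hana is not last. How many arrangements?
By inclusion-exclusion: 5! - 2×(5-1)! + (5-2)! = 120 - 48 + 6 = 78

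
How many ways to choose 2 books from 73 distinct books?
C(73,2) = 73!/(2!×71!) = 2628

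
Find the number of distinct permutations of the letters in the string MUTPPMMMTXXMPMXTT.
17! / (6! × 3! × 3! × 1! × 4!) = 571771200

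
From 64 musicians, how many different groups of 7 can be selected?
C(64,7) = 64!/(7!×57!) = 621216192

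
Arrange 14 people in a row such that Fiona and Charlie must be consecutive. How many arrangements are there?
Treat the 2 as one block: (14-2+1)! × 2! = 6227020800 × 2 = 12454041600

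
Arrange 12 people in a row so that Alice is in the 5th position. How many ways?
Fix one position: (12-1)! = 39916800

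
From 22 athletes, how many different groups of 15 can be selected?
C(22,15) = 22!/(15!×7!) = 170544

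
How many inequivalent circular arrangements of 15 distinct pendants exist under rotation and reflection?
(15-1)!/2 = 87178291200/2 = 43589145600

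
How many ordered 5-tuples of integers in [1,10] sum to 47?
Coefficient of x^47 in (x + x² + ... + x^10)^5. By inclusion-exclusion on dice exceeding 10: Σ_j (-1)^j C(5,j)·C(47-1-10j, 4) = C(5,0)·C(46,4) - C(5,1)·C(36,4) + C(5,2)·C(26,4) - C(5,3)·C(16,4) + C(5,4)·C(6,4) = 1·163185 - 5·58905 + 10·14950 - 10·1820 + 5·15 = 35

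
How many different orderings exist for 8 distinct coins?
8! = 40320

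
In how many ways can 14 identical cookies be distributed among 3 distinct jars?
C(14+3-1, 3-1) = C(16, 2) = 120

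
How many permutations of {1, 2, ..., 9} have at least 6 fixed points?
Exactly j fixed points: C(9,j)·!(9-j); sum over j ≥ 6 (derangement numbers via !m = (m-1)·(!(m-1) + !(m-2)): !0..!3 = 1, 0, 1, 2). Σ_{j=6}^{9} C(9,j)·!(9-j) = C(9,6)·!3 + C(9,7)·!2 + C(9,8)·!1 + C(9,9)·!0 = 84·2 + 36·1 + 9·0 + 1·1 = 205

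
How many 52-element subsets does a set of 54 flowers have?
C(54,52) = 54!/(52!×2!) = 1431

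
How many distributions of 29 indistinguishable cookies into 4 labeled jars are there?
C(29+4-1, 4-1) = C(32, 3) = 4960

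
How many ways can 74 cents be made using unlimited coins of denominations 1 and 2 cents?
Coefficient of x^74 in 1/(1-x^1) · 1/(1-x^2). Use j coins of 2 for j = 0..⌊74/2⌋ = 37, the rest in 1s: 37 + 1 = 38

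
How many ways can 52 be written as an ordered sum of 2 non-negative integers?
C(52+2-1, 2-1) = C(53, 1) = 53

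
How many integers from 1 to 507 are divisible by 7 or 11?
⌊507/7⌋ + ⌊507/11⌋ - ⌊507/77⌋ = 72 + 46 - 6 = 112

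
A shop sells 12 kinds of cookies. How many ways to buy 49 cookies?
C(49+12-1, 12-1) = C(60, 11) = 342700125300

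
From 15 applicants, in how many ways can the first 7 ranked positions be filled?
P(15,7) = 15!/(15-7)! = 32432400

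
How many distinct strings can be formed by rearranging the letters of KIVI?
4! / (1! × 1! × 2!) = 12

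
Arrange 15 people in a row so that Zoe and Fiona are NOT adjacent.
Total - adjacent = 15! - (15-1)!×2 = 1307674368000 - 174356582400 = 1133317785600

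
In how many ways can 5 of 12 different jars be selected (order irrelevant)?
C(12,5) = 12!/(5!×7!) = 792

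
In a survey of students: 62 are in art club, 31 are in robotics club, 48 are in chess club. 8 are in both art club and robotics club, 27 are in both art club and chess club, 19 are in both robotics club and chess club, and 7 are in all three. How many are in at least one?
|A∪B∪C| = 62+31+48-8-27-19+7 = 94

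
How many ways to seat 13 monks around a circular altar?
Circular: fix one position, arrange the rest. (13-1)! = 479001600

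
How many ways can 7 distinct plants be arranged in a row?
7! = 5040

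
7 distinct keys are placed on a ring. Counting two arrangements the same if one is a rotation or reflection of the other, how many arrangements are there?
(7-1)!/2 = 720/2 = 360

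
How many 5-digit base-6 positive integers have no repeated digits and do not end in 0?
Last digit: 5 nonzero choices. First digit: 4 (nonzero, ≠last). Middle 3: P(4,3) = 24. Total = 480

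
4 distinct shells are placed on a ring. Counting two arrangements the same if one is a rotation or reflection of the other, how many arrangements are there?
(4-1)!/2 = 6/2 = 3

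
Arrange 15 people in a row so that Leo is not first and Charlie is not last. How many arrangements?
By inclusion-exclusion: 15! - 2×(15-1)! + (15-2)! = 1307674368000 - 174356582400 + 6227020800 = 1139544806400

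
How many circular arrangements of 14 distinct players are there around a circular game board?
Circular: fix one position, arrange the rest. (14-1)! = 6227020800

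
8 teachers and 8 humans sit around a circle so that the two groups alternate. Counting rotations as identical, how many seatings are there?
Fix one of the teachers: (8-1)! ways for the remaining teachers, × 8! ways for the humans = 5040 × 40320 = 203212800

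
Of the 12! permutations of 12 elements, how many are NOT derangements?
Complement of the derangements. !12 = Σ_{j=0}^{12} (-1)^j·12!/j! = 479001600 - 479001600 + 239500800 - 79833600 + 19958400 - 3991680 + 665280 - 95040 + 11880 - 1320 + 132 - 12 + 1 = 176214841. 12! - !12 = 479001600 - 176214841 = 302786759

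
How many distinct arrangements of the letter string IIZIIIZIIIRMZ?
13! / (1! × 1! × 3! × 8!) = 25740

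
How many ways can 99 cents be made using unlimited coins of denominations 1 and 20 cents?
Coefficient of x^99 in 1/(1-x^1) · 1/(1-x^20). Use j coins of 20 for j = 0..⌊99/20⌋ = 4, the rest in 1s: 4 + 1 = 5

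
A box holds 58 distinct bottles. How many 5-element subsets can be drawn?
C(58,5) = 58!/(5!×53!) = 4582116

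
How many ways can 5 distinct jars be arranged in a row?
5! = 120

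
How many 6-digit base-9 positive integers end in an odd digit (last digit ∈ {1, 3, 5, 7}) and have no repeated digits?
Last∈{1,3,5,7}. Last=0: 0. Last nonzero: 4×7×P(7,4) = 23520. Total = 23520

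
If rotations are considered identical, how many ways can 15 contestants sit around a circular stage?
Circular: fix one position, arrange the rest. (15-1)! = 87178291200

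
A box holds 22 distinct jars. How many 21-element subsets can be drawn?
C(22,21) = 22!/(21!×1!) = 22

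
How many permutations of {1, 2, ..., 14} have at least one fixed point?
Complement of the derangements. !14 = Σ_{j=0}^{14} (-1)^j·14!/j! = 87178291200 - 87178291200 + 43589145600 - 14529715200 + 3632428800 - 726485760 + 121080960 - 17297280 + 2162160 - 240240 + 24024 - 2184 + 182 - 14 + 1 = 32071101049. 14! - !14 = 87178291200 - 32071101049 = 55107190151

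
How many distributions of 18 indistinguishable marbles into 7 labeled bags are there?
C(18+7-1, 7-1) = C(24, 6) = 134596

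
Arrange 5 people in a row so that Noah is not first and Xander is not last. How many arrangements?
By inclusion-exclusion: 5! - 2×(5-1)! + (5-2)! = 120 - 48 + 6 = 78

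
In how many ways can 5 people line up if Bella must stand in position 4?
Fix one position: (5-1)! = 24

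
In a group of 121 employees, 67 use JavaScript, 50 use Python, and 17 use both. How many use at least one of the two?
|A∪B| = |A| + |B| - |A∩B| = 67 + 50 - 17 = 100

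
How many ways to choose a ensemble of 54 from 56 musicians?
C(56,54) = 56!/(54!×2!) = 1540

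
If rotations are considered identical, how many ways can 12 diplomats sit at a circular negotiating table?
Circular: fix one position, arrange the rest. (12-1)! = 39916800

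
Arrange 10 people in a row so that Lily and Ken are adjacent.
Treat as block: (10-1)! × 2! = 362880 × 2 = 725760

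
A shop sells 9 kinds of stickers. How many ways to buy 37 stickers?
C(37+9-1, 9-1) = C(45, 8) = 215553195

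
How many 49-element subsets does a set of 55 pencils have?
C(55,49) = 55!/(49!×6!) = 28989675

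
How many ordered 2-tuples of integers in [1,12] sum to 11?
Coefficient of x^11 in (x + x² + ... + x^12)^2. By inclusion-exclusion on dice exceeding 12: Σ_j (-1)^j C(2,j)·C(11-1-12j, 1) = C(2,0)·C(10,1) = 1·10 = 10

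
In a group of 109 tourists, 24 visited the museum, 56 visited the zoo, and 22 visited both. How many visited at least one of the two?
|A∪B| = |A| + |B| - |A∩B| = 24 + 56 - 22 = 58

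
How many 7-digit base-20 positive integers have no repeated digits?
First digit: 19 choices (nonzero). Then descending: 19 × 19 × 18 × 17 × 16 × 15 × 14 = 371165760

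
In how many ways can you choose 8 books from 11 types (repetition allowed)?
C(8+11-1, 11-1) = C(18, 10) = 43758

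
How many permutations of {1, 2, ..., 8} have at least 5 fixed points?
Exactly j fixed points: C(8,j)·!(8-j); sum over j ≥ 5 (derangement numbers via !m = (m-1)·(!(m-1) + !(m-2)): !0..!3 = 1, 0, 1, 2). Σ_{j=5}^{8} C(8,j)·!(8-j) = C(8,5)·!3 + C(8,6)·!2 + C(8,7)·!1 + C(8,8)·!0 = 56·2 + 28·1 + 8·0 + 1·1 = 141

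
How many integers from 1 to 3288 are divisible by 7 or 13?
⌊3288/7⌋ + ⌊3288/13⌋ - ⌊3288/91⌋ = 469 + 252 - 36 = 685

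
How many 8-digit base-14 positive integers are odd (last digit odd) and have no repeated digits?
Last∈{1,3,5,7,9,11,13}. Last=0: 0. Last nonzero: 7×12×P(12,6) = 55883520. Total = 55883520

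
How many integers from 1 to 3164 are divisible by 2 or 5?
⌊3164/2⌋ + ⌊3164/5⌋ - ⌊3164/10⌋ = 1582 + 632 - 316 = 1898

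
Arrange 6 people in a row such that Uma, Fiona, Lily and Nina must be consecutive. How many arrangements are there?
Treat the 4 as one block: (6-4+1)! × 4! = 6 × 24 = 144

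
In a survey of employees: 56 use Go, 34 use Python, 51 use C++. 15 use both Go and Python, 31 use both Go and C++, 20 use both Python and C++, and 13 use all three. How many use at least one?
|A∪B∪C| = 56+34+51-15-31-20+13 = 88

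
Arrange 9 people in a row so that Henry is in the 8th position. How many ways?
Fix one position: (9-1)! = 40320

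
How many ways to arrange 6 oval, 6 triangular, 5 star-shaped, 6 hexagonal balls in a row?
23! / (6! × 6! × 5! × 6!) = 577185873264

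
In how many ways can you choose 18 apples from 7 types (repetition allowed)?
C(18+7-1, 7-1) = C(24, 6) = 134596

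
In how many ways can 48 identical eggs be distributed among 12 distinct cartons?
C(48+12-1, 12-1) = C(59, 11) = 279871768995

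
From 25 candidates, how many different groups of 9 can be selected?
C(25,9) = 25!/(9!×16!) = 2042975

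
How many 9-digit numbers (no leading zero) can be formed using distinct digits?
First digit: 9 choices (nonzero). Then descending: 9 × 9 × 8 × 7 × 6 × 5 × 4 × 3 × 2 = 3265920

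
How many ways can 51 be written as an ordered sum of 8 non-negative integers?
C(51+8-1, 8-1) = C(58, 7) = 300674088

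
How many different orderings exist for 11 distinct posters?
11! = 39916800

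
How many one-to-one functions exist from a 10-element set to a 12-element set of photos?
P(12,10) = 12!/(12-10)! = 239500800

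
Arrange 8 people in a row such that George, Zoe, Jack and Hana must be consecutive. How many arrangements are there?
Treat the 4 as one block: (8-4+1)! × 4! = 120 × 24 = 2880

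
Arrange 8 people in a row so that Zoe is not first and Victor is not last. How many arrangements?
By inclusion-exclusion: 8! - 2×(8-1)! + (8-2)! = 40320 - 10080 + 720 = 30960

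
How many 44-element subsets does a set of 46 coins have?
C(46,44) = 46!/(44!×2!) = 1035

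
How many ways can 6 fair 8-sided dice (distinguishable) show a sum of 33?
Coefficient of x^33 in (x + x² + ... + x^8)^6. By inclusion-exclusion on dice exceeding 8: Σ_j (-1)^j C(6,j)·C(33-1-8j, 5) = C(6,0)·C(32,5) - C(6,1)·C(24,5) + C(6,2)·C(16,5) - C(6,3)·C(8,5) = 1·201376 - 6·42504 + 15·4368 - 20·56 = 10752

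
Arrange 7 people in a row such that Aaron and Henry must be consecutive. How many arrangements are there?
Treat the 2 as one block: (7-2+1)! × 2! = 720 × 2 = 1440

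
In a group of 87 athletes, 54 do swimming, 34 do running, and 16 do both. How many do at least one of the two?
|A∪B| = |A| + |B| - |A∩B| = 54 + 34 - 16 = 72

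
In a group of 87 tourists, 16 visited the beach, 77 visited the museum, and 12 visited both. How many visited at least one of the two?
|A∪B| = |A| + |B| - |A∩B| = 16 + 77 - 12 = 81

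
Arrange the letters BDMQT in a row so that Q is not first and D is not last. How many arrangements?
By inclusion-exclusion: 5! - 2×(5-1)! + (5-2)! = 120 - 48 + 6 = 78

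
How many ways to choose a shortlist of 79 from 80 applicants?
C(80,79) = 80!/(79!×1!) = 80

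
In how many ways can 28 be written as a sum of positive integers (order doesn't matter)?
Pentagonal recurrence p(n) = p(n-1) + p(n-2) - p(n-5) - p(n-7) + p(n-12) + p(n-15) - ... gives p(0..27) = 1, 1, 2, 3, 5, 7, 11, 15, 22, 30, 42, 56, 77, 101, 135, 176, 231, 297, 385, 490, 627, 792, 1002, 1255, 1575, 1958, 2436, 3010. p(28) = p(27) + p(26) - p(23) - p(21) + p(16) + p(13) - p(6) - p(2) = 3010 + 2436 - 1255 - 792 + 231 + 101 - 11 - 2 = 3718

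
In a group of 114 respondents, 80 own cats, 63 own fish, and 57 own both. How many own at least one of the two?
|A∪B| = |A| + |B| - |A∩B| = 80 + 63 - 57 = 86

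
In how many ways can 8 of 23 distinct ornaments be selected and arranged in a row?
P(23,8) = 23!/(23-8)! = 19769460480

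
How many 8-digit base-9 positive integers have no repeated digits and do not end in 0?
Last digit: 8 nonzero choices. First digit: 7 (nonzero, ≠last). Middle 6: P(7,6) = 5040. Total = 282240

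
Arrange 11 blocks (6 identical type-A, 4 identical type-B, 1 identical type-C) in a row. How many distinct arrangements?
11! / (6! × 4! × 1!) = 2310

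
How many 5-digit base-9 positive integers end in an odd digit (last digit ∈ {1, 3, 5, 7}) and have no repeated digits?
Last∈{1,3,5,7}. Last=0: 0. Last nonzero: 4×7×P(7,3) = 5880. Total = 5880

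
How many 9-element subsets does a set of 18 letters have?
C(18,9) = 18!/(9!×9!) = 48620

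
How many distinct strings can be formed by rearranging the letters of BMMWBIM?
7! / (1! × 3! × 1! × 2!) = 420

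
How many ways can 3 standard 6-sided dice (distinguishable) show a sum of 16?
Coefficient of x^16 in (x + x² + ... + x^6)^3. By inclusion-exclusion on dice exceeding 6: Σ_j (-1)^j C(3,j)·C(16-1-6j, 2) = C(3,0)·C(15,2) - C(3,1)·C(9,2) + C(3,2)·C(3,2) = 1·105 - 3·36 + 3·3 = 6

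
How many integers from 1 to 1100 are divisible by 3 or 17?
⌊1100/3⌋ + ⌊1100/17⌋ - ⌊1100/51⌋ = 366 + 64 - 21 = 409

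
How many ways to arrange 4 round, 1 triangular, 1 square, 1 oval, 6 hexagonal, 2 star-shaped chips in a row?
15! / (4! × 1! × 1! × 1! × 6! × 2!) = 37837800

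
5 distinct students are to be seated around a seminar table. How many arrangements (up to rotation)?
Circular: fix one position, arrange the rest. (5-1)! = 24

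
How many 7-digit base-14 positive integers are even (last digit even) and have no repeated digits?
Last∈{0,2,4,6,8,10,12}. Last=0: 1235520. Last nonzero: 6×12×P(12,5) = 6842880. Total = 8078400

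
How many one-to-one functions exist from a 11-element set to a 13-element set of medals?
P(13,11) = 13!/(13-11)! = 3113510400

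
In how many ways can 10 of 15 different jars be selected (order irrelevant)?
C(15,10) = 15!/(10!×5!) = 3003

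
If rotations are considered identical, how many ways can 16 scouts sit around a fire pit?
Circular: fix one position, arrange the rest. (16-1)! = 1307674368000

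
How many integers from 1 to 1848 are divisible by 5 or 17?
⌊1848/5⌋ + ⌊1848/17⌋ - ⌊1848/85⌋ = 369 + 108 - 21 = 456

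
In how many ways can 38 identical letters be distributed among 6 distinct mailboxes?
C(38+6-1, 6-1) = C(43, 5) = 962598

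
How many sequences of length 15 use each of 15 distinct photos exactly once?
15! = 1307674368000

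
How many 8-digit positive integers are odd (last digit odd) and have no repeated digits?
Last∈{1,3,5,7,9}. Last=0: 0. Last nonzero: 5×8×P(8,6) = 806400. Total = 806400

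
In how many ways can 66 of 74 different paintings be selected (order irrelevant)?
C(74,66) = 74!/(66!×8!) = 15071474661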